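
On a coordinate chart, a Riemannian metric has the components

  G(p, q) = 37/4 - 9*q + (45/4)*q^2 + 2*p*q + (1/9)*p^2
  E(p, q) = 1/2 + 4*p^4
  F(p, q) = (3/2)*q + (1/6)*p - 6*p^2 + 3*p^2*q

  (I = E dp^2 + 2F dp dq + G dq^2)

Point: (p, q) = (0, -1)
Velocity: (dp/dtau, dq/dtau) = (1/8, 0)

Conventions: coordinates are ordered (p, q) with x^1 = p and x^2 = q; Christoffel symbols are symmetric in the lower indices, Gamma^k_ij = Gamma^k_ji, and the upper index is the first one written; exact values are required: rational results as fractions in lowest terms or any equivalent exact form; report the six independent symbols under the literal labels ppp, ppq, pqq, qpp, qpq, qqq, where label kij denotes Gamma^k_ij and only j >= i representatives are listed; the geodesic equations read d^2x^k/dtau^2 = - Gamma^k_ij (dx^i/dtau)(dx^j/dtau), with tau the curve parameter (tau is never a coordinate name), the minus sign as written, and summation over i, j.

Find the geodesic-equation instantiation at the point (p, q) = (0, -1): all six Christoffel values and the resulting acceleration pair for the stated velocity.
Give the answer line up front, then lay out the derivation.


Answer: Gamma_ppp = 1/50, Gamma_ppq = -3/25, Gamma_pqq = 401/100, Gamma_qpp = 1/150, Gamma_qpq = -1/25, Gamma_qqq = -33/100; accelerations (d^2p/dtau^2, d^2q/dtau^2) = (-1/3200, -1/9600)

E = 1/2, F = -3/2, G = 59/2 at the point
E_p = 0, E_q = 0, F_p = 1/6, F_q = 3/2, G_p = -2, G_q = -63/2
EG - F^2 = 25/2;  g^inv = (2/25) * [[59/2, 3/2], [3/2, 1/2]]
first-kind symbols [ij,l] = (1/2)(d_i g_jl + d_j g_il - d_l g_ij): [pp,p] = E_p/2 = 0, [pp,q] = F_p - E_q/2 = 1/6, [pq,p] = E_q/2 = 0, [pq,q] = G_p/2 = -1, [qq,p] = F_q - G_p/2 = 5/2, [qq,q] = G_q/2 = -63/4
Gamma^p_ij = (G*[ij,p] - F*[ij,q])/(EG - F^2), Gamma^q_ij = (E*[ij,q] - F*[ij,p])/(EG - F^2)
Gamma_ppp = 1/50, Gamma_ppq = -3/25, Gamma_pqq = 401/100, Gamma_qpp = 1/150, Gamma_qpq = -1/25, Gamma_qqq = -33/100
d^2p/dtau^2 = -(Gamma_ppp*(1/8)^2 + 2*Gamma_ppq*(1/8)*(0) + Gamma_pqq*(0)^2) = -1/3200
d^2q/dtau^2 = -(Gamma_qpp*(1/8)^2 + 2*Gamma_qpq*(1/8)*(0) + Gamma_qqq*(0)^2) = -1/9600


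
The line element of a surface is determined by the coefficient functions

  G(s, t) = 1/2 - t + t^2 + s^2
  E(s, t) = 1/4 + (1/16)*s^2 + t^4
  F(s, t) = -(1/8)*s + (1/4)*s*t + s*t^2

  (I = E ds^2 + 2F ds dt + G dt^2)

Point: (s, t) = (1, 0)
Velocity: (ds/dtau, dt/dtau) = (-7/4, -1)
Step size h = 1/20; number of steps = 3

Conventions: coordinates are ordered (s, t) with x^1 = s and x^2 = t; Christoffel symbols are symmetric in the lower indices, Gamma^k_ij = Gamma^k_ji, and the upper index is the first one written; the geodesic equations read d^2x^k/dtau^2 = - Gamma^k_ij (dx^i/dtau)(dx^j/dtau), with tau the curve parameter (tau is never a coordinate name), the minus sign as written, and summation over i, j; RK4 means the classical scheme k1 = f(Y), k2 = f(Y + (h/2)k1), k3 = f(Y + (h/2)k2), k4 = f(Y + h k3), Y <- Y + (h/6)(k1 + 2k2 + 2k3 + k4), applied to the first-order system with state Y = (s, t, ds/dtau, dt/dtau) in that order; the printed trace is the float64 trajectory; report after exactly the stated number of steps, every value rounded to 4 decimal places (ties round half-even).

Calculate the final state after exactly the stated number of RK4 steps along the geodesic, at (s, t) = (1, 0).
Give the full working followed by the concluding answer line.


f(Y) = (ds/dtau, dt/dtau, -Gamma^s_ij Y'^i Y'^j, -Gamma^t_ij Y'^i Y'^j) with the Gammas evaluated at the stage position; h = 0.050000; intermediate values shown to 6 dp
step 0: s = 1.0000, t = 0.0000, ds/dtau = -1.7500, dt/dtau = -1.0000
step 1:
  k1: at (s, t) = (1.000000, 0.000000), (ds/dtau, dt/dtau) = (-1.750000, -1.000000); Gamma_sss = 0.172414, Gamma_sst = 0.275862, Gamma_stt = -2.620690, Gamma_tss = -0.068966, Gamma_tst = 0.689655, Gamma_ttt = -0.551724; k1 = (-1.750000, -1.000000, 1.127155, -1.650862)
  k2: at (s, t) = (0.956250, -0.025000), (ds/dtau, dt/dtau) = (-1.721821, -1.041272); Gamma_sss = 0.163467, Gamma_sst = 0.279818, Gamma_stt = -2.735383, Gamma_tss = -0.076508, Gamma_tst = 0.688316, Gamma_ttt = -0.601843; k2 = (-1.721821, -1.041272, 1.477843, -1.588773)
  k3: at (s, t) = (0.956954, -0.026032), (ds/dtau, dt/dtau) = (-1.713054, -1.039719); Gamma_sss = 0.163503, Gamma_sst = 0.280134, Gamma_stt = -2.743860, Gamma_tss = -0.076483, Gamma_tst = 0.687727, Gamma_ttt = -0.602826; k3 = (-1.713054, -1.039719, 1.488455, -1.573707)
  k4: at (s, t) = (0.914347, -0.051986), (ds/dtau, dt/dtau) = (-1.675577, -1.078685); Gamma_sss = 0.154975, Gamma_sst = 0.278281, Gamma_stt = -2.849479, Gamma_tss = -0.083296, Gamma_tst = 0.682217, Gamma_ttt = -0.650370; k4 = (-1.675577, -1.078685, 1.874503, -1.475500)
  Y <- Y + (h/6)(k1 + 2k2 + 2k3 + k4): s = 0.9142, t = -0.0520, ds/dtau = -1.6755, dt/dtau = -1.0788
step 2:
  k1: at (s, t) = (0.914206, -0.052006), (ds/dtau, dt/dtau) = (-1.675548, -1.078761); Gamma_sss = 0.154950, Gamma_sst = 0.278262, Gamma_stt = -2.849347, Gamma_tss = -0.083316, Gamma_tst = 0.682226, Gamma_ttt = -0.650450; k1 = (-1.675548, -1.078761, 1.874917, -1.475418)
  k2: at (s, t) = (0.872317, -0.078975), (ds/dtau, dt/dtau) = (-1.628675, -1.115646); Gamma_sss = 0.147084, Gamma_sst = 0.269599, Gamma_stt = -2.943243, Gamma_tss = -0.088958, Gamma_tst = 0.672207, Gamma_ttt = -0.694264; k2 = (-1.628675, -1.115646, 2.293468, -1.342739)
  k3: at (s, t) = (0.873489, -0.079897), (ds/dtau, dt/dtau) = (-1.618211, -1.112329); Gamma_sss = 0.147282, Gamma_sst = 0.269640, Gamma_stt = -2.951636, Gamma_tss = -0.088746, Gamma_tst = 0.671575, Gamma_ttt = -0.694612; k3 = (-1.618211, -1.112329, 2.295625, -1.325830)
  k4: at (s, t) = (0.833295, -0.107622), (ds/dtau, dt/dtau) = (-1.560767, -1.145053); Gamma_sss = 0.140616, Gamma_sst = 0.253188, Gamma_stt = -3.031960, Gamma_tss = -0.092409, Gamma_tst = 0.656905, Gamma_ttt = -0.732461; k4 = (-1.560767, -1.145053, 2.727824, -1.162516)
  Y <- Y + (h/6)(k1 + 2k2 + 2k3 + k4): s = 0.8331, t = -0.1077, ds/dtau = -1.5607, dt/dtau = -1.1452
step 3:
  k1: at (s, t) = (0.833122, -0.107670), (ds/dtau, dt/dtau) = (-1.560707, -1.145220); Gamma_sss = 0.140587, Gamma_sst = 0.253130, Gamma_stt = -3.031830, Gamma_tss = -0.092429, Gamma_tst = 0.656878, Gamma_ttt = -0.732562; k1 = (-1.560707, -1.145220, 2.729023, -1.162230)
  k2: at (s, t) = (0.794104, -0.136301), (ds/dtau, dt/dtau) = (-1.492481, -1.174276); Gamma_sss = 0.135239, Gamma_sst = 0.228002, Gamma_stt = -3.096598, Gamma_tss = -0.093618, Gamma_tst = 0.637538, Gamma_ttt = -0.763751; k2 = (-1.492481, -1.174276, 3.169541, -0.972989)
  k3: at (s, t) = (0.795810, -0.137027), (ds/dtau, dt/dtau) = (-1.481468, -1.169545); Gamma_sss = 0.135604, Gamma_sst = 0.227909, Gamma_stt = -3.105191, Gamma_tss = -0.093223, Gamma_tst = 0.637094, Gamma_ttt = -0.763448; k3 = (-1.481468, -1.169545, 3.160004, -0.958843)
  k4: at (s, t) = (0.759048, -0.166148), (ds/dtau, dt/dtau) = (-1.402707, -1.193162); Gamma_sss = 0.131882, Gamma_sst = 0.193731, Gamma_stt = -3.153911, Gamma_tss = -0.091228, Gamma_tst = 0.613808, Gamma_ttt = -0.786472; k4 = (-1.402707, -1.193162, 3.582052, -0.755457)
  Y <- Y + (h/6)(k1 + 2k2 + 2k3 + k4): s = 0.7589, t = -0.1662, ds/dtau = -1.4026, dt/dtau = -1.1934

Answer: s = 0.7589, t = -0.1662, ds/dtau = -1.4026, dt/dtau = -1.1934


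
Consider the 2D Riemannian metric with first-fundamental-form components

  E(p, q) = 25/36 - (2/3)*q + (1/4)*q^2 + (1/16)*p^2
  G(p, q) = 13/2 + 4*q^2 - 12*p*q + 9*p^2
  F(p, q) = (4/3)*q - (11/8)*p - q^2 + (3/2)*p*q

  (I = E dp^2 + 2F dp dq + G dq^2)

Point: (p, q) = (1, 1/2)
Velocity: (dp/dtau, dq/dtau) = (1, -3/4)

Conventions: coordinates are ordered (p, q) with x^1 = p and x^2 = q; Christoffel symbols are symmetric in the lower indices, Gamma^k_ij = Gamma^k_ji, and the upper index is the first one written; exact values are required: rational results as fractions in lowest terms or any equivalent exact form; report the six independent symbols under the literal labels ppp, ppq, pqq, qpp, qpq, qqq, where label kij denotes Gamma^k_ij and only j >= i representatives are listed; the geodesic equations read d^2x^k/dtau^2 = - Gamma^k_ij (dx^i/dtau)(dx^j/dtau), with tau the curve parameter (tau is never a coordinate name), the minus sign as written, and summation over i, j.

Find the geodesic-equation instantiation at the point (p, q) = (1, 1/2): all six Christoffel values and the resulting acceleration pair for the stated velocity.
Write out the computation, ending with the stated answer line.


E = 35/72, F = -5/24, G = 21/2 at the point
E_p = 1/8, E_q = -5/12, F_p = -5/8, F_q = 11/6, G_p = 12, G_q = -8
EG - F^2 = 2915/576;  g^inv = (576/2915) * [[21/2, 5/24], [5/24, 35/72]]
first-kind symbols [ij,l] = (1/2)(d_i g_jl + d_j g_il - d_l g_ij): [pp,p] = E_p/2 = 1/16, [pp,q] = F_p - E_q/2 = -5/12, [pq,p] = E_q/2 = -5/24, [pq,q] = G_p/2 = 6, [qq,p] = F_q - G_p/2 = -25/6, [qq,q] = G_q/2 = -4
Gamma^p_ij = (G*[ij,p] - F*[ij,q])/(EG - F^2), Gamma^q_ij = (E*[ij,q] - F*[ij,p])/(EG - F^2)
Gamma_ppp = 328/2915, Gamma_ppq = -108/583, Gamma_pqq = -5136/583, Gamma_qpp = -131/3498, Gamma_qpq = 331/583, Gamma_qqq = -324/583
d^2p/dtau^2 = -(Gamma_ppp*(1)^2 + 2*Gamma_ppq*(1)*(-3/4) + Gamma_pqq*(-3/4)^2) = 13307/2915
d^2q/dtau^2 = -(Gamma_qpp*(1)^2 + 2*Gamma_qpq*(1)*(-3/4) + Gamma_qqq*(-3/4)^2) = 8407/6996

Answer: Gamma_ppp = 328/2915, Gamma_ppq = -108/583, Gamma_pqq = -5136/583, Gamma_qpp = -131/3498, Gamma_qpq = 331/583, Gamma_qqq = -324/583; accelerations (d^2p/dtau^2, d^2q/dtau^2) = (13307/2915, 8407/6996)


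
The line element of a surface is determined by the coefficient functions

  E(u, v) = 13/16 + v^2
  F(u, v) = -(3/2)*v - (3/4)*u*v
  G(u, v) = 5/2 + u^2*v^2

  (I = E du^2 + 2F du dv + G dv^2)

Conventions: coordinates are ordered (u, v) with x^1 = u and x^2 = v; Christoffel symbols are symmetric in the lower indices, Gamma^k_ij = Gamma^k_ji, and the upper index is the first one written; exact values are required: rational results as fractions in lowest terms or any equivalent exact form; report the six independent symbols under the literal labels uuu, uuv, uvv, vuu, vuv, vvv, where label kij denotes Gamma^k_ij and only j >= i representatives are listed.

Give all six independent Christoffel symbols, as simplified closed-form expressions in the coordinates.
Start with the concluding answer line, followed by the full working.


Answer: Gamma_uuu = (-42*u*v^2 - 84*v^2)/(32*u^2*v^4 + 8*u^2*v^2 - 72*u*v^2 + 8*v^2 + 65), Gamma_uuv = (56*u^2*v^3 + 48*u*v^3 + 80*v)/(32*u^2*v^4 + 8*u^2*v^2 - 72*u*v^2 + 8*v^2 + 65), Gamma_uvv = (-32*u^3*v^4 - 80*u*v^2 - 60*u - 120)/(32*u^2*v^4 + 8*u^2*v^2 - 72*u*v^2 + 8*v^2 + 65), Gamma_vuu = (-112*v^3 - 91*v)/(64*u^2*v^4 + 16*u^2*v^2 - 144*u*v^2 + 16*v^2 + 130), Gamma_vuv = (32*u*v^4 + 50*u*v^2 + 48*v^2)/(32*u^2*v^4 + 8*u^2*v^2 - 72*u*v^2 + 8*v^2 + 65), Gamma_vvv = (8*u^2*v^3 + 8*u^2*v - 48*u*v^3 - 72*u*v - 72*v)/(32*u^2*v^4 + 8*u^2*v^2 - 72*u*v^2 + 8*v^2 + 65)

E = 13/16 + v^2; F = -(3/2)*v - (3/4)*u*v; G = 5/2 + u^2*v^2
Gamma^k_ij = (1/2) g^{kl} (d_i g_jl + d_j g_il - d_l g_ij), with g^inv = (1/(EG-F^2)) [[G, -F], [-F, E]]
first partials: E_u = 0, E_v = 2*v, F_u = -(3/4)*v, F_v = -3/2 - (3/4)*u, G_u = 2*u*v^2, G_v = 2*u^2*v
D = EG - F^2 = 65/32 + (1/4)*v^2 - (9/4)*u*v^2 + (1/4)*u^2*v^2 + u^2*v^4
expanded: Gamma^u_uu = (G E_u - 2F F_u + F E_v)/(2D), Gamma^u_uv = (G E_v - F G_u)/(2D), Gamma^u_vv = (2G F_v - G G_u - F G_v)/(2D), Gamma^v_uu = (2E F_u - E E_v - F E_u)/(2D), Gamma^v_uv = (E G_u - F E_v)/(2D), Gamma^v_vv = (E G_v - 2F F_v + F G_u)/(2D); substitute and cancel common factors


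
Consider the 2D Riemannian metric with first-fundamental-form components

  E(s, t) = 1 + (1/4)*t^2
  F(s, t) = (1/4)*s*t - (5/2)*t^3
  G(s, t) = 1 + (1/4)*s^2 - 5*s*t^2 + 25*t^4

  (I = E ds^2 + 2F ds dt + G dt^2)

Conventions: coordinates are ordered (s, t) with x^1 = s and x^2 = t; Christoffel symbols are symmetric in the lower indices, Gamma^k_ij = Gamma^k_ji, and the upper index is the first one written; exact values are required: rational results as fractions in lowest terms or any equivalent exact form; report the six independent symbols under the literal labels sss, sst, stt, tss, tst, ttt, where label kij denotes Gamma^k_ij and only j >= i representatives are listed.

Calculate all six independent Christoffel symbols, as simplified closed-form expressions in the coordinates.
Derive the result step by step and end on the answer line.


E = 1 + (1/4)*t^2; F = (1/4)*s*t - (5/2)*t^3; G = 1 + (1/4)*s^2 - 5*s*t^2 + 25*t^4
Gamma^k_ij = (1/2) g^{kl} (d_i g_jl + d_j g_il - d_l g_ij), with g^inv = (1/(EG-F^2)) [[G, -F], [-F, E]]
first partials: E_s = 0, E_t = (1/2)*t, F_s = (1/4)*t, F_t = (1/4)*s - (15/2)*t^2, G_s = (1/2)*s - 5*t^2, G_t = -10*s*t + 100*t^3
D = EG - F^2 = 1 + (1/4)*t^2 + (1/4)*s^2 - 5*s*t^2 + 25*t^4
expanded: Gamma^s_ss = (G E_s - 2F F_s + F E_t)/(2D), Gamma^s_st = (G E_t - F G_s)/(2D), Gamma^s_tt = (2G F_t - G G_s - F G_t)/(2D), Gamma^t_ss = (2E F_s - E E_t - F E_s)/(2D), Gamma^t_st = (E G_s - F E_t)/(2D), Gamma^t_tt = (E G_t - 2F F_t + F G_s)/(2D); substitute and cancel common factors

Answer: Gamma_sss = 0, Gamma_sst = t/(s^2 - 20*s*t^2 + 100*t^4 + t^2 + 4), Gamma_stt = -20*t^2/(s^2 - 20*s*t^2 + 100*t^4 + t^2 + 4), Gamma_tss = 0, Gamma_tst = (s - 10*t^2)/(s^2 - 20*s*t^2 + 100*t^4 + t^2 + 4), Gamma_ttt = (-20*s*t + 200*t^3)/(s^2 - 20*s*t^2 + 100*t^4 + t^2 + 4)


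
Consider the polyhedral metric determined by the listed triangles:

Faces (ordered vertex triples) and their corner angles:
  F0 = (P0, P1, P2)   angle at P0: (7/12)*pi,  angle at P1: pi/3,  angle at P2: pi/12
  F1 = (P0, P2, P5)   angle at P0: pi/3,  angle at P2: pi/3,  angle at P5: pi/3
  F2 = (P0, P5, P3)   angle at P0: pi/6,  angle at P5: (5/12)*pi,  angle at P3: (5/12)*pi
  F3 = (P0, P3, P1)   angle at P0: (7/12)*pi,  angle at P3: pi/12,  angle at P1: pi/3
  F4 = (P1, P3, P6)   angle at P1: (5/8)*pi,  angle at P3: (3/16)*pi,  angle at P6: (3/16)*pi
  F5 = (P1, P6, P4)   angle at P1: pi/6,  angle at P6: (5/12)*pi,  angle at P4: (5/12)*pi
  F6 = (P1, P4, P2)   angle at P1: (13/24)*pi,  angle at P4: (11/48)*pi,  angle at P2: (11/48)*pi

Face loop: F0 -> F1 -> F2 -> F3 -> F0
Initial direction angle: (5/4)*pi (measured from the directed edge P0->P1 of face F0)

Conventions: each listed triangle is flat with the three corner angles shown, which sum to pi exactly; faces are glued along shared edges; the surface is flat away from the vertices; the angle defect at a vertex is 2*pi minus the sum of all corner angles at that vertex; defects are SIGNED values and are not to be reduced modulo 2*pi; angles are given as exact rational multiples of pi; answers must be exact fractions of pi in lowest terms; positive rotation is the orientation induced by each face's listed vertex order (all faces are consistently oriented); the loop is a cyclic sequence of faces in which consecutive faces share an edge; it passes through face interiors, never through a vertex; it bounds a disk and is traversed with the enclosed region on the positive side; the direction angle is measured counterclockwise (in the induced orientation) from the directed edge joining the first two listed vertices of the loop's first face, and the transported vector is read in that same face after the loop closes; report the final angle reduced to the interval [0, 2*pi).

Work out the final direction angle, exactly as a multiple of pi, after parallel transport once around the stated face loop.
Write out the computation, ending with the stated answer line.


enclosed vertex P0: corner angles sum to (5/3)*pi, defect = 2*pi - (5/3)*pi = pi/3
holonomy = initial angle + sum of enclosed defects (mod 2*pi), positive in the induced orientation
final angle = (5/4)*pi + pi/3 = (19/12)*pi (mod 2*pi)

Answer: final direction angle = (19/12)*pi


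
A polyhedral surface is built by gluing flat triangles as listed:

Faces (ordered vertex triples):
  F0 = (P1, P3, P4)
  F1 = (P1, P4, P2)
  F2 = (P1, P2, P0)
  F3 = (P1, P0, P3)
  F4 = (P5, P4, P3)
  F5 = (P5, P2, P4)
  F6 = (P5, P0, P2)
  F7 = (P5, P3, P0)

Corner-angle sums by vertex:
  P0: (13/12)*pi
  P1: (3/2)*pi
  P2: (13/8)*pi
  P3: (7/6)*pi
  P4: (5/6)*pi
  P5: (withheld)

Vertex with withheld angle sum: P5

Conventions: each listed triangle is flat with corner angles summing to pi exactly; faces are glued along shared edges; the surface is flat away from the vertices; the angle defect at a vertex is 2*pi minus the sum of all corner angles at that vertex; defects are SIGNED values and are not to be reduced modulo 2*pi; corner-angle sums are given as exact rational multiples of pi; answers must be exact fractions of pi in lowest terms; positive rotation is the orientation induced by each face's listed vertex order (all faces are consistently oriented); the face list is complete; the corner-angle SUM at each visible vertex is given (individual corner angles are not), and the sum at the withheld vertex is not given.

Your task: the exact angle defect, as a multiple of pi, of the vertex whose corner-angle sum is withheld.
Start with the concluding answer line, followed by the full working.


Answer: defect(P5) = (5/24)*pi

V = 6, E = 12, F = 8; chi = V - E + F = 2
Gauss-Bonnet: total defect = 2*pi*chi = 4*pi; visible defects sum to (91/24)*pi


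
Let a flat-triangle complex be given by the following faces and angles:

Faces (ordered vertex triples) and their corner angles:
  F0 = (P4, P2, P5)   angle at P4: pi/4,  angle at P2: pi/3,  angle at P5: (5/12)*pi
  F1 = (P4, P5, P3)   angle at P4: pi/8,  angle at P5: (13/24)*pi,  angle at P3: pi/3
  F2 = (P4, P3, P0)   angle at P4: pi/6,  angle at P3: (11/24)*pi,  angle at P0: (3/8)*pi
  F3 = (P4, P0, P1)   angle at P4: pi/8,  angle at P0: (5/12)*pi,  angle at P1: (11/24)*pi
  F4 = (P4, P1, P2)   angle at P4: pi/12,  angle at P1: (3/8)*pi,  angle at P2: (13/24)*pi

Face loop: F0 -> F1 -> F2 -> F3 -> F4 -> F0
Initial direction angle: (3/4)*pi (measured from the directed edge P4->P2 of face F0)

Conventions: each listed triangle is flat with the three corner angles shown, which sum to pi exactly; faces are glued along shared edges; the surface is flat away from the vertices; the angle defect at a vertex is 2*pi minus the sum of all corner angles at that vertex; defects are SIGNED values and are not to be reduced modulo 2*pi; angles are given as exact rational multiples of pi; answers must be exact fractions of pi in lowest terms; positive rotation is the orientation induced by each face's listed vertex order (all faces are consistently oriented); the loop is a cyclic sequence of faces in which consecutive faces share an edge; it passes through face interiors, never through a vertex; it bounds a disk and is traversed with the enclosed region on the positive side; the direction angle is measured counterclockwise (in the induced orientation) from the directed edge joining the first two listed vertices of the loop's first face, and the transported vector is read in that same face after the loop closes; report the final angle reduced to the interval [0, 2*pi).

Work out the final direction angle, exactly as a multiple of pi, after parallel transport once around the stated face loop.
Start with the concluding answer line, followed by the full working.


Answer: final direction angle = 0

enclosed vertex P4: corner angles sum to (3/4)*pi, defect = 2*pi - (3/4)*pi = (5/4)*pi
summing the enclosed defects onto the initial angle, mod 2*pi in the induced orientation:
final angle = (3/4)*pi + (5/4)*pi = 0 (mod 2*pi)


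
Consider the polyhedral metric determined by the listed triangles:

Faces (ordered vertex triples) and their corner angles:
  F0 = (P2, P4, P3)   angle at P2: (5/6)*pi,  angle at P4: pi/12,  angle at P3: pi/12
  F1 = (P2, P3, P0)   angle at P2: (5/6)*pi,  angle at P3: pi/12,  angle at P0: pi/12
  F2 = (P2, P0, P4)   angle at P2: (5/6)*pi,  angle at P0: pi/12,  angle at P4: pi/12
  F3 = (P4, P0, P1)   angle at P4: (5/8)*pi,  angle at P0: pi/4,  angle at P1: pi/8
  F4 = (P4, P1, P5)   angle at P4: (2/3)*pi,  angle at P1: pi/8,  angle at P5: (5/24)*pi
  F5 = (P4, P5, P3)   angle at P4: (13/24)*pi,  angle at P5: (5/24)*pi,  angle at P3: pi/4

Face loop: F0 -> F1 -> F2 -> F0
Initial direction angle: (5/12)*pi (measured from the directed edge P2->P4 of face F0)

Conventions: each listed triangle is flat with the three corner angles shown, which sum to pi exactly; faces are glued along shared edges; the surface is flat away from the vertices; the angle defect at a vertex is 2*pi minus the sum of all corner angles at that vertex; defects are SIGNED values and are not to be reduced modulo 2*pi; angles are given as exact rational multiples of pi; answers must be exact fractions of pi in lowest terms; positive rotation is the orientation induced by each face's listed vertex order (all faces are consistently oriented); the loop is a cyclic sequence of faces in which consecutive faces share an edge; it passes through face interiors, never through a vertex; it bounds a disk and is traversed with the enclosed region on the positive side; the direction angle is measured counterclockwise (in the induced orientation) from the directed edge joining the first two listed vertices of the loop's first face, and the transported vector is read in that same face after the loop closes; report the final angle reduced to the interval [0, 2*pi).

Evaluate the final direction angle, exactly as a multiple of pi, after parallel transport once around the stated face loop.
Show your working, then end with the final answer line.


enclosed vertex P2: corner angles sum to (5/2)*pi, defect = 2*pi - (5/2)*pi = -pi/2
the rotation equals the total enclosed defect, so the final angle is initial + defects (mod 2*pi)
final angle = (5/12)*pi - pi/2 = (23/12)*pi (mod 2*pi)

Answer: final direction angle = (23/12)*pi


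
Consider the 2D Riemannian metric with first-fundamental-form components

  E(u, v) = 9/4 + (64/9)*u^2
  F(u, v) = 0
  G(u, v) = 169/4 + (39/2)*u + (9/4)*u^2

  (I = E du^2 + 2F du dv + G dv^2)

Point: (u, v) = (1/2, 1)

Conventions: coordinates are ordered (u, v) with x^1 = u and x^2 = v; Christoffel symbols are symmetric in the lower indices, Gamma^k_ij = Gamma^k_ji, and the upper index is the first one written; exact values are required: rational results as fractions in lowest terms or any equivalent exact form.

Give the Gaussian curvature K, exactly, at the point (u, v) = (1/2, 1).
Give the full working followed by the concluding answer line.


E = 145/36, F = 0, G = 841/16, EG - F^2 = 121945/576 at the point
E_u = 64/9, E_v = 0, F_u = 0, F_v = 0, G_u = 87/4, G_v = 0
E_vv = 0, F_uv = 0, G_uu = 9/2
Brioschi: K = (det M1 - det M2) / (EG - F^2)^2 with the standard first/second-derivative matrices M1, M2.
M1 = [[-E_vv/2 + F_uv - G_uu/2, E_u/2, F_u - E_v/2], [F_v - G_u/2, E, F], [G_v/2, F, G]] = [[-9/4, 32/9, 0], [-87/8, 145/36, 0], [0, 0, 841/16]]; det M1 = 1195061/768
M2 = [[0, E_v/2, G_u/2], [E_v/2, E, F], [G_u/2, F, G]] = [[0, 0, 87/8], [0, 145/36, 0], [87/8, 0, 841/16]]; det M2 = -121945/256
det M1 - det M2 = 24389/12; K = 24389/12 / (121945/576)^2 = 27648/609725

Answer: K = 27648/609725


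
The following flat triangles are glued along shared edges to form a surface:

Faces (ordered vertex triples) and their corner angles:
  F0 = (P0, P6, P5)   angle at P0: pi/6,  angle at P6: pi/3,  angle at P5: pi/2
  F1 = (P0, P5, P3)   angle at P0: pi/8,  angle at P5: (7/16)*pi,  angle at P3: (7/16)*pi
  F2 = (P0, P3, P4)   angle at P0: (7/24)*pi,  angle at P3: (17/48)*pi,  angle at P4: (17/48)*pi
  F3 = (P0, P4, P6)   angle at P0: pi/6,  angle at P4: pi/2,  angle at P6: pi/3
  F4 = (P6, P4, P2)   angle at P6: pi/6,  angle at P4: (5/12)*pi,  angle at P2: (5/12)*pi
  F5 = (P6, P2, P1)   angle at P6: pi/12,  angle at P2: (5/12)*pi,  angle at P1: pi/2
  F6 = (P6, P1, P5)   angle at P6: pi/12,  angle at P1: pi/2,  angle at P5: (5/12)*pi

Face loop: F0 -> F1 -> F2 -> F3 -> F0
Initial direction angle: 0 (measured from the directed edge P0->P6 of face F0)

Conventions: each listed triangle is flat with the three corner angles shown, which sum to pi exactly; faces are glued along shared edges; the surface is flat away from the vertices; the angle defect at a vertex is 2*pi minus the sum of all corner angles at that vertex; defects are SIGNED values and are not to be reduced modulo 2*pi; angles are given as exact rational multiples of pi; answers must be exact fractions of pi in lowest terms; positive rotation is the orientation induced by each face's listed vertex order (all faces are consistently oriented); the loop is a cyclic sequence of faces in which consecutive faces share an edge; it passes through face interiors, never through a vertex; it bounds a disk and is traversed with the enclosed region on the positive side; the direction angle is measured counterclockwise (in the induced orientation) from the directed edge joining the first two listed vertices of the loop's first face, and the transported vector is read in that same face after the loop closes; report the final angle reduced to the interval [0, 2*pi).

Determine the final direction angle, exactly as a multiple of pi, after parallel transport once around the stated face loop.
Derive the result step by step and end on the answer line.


enclosed vertex P0: corner angles sum to (3/4)*pi, defect = 2*pi - (3/4)*pi = (5/4)*pi
holonomy = initial angle + sum of enclosed defects (mod 2*pi), positive in the induced orientation
final angle = 0 + (5/4)*pi = (5/4)*pi (mod 2*pi)

Answer: final direction angle = (5/4)*pi


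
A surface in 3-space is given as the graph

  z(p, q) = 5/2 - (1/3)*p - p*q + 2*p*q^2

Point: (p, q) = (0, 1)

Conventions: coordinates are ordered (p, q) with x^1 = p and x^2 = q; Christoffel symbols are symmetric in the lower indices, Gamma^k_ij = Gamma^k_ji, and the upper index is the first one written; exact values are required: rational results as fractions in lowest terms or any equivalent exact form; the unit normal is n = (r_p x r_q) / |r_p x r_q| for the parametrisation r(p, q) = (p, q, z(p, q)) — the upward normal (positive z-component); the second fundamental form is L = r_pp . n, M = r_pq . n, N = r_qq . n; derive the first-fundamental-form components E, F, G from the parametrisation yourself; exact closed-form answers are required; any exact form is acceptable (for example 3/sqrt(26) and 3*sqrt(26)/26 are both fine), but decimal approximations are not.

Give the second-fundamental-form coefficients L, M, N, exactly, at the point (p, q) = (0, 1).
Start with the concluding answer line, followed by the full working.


Answer: L = 0, M = 9*sqrt(13)/13, N = 0

z_p = 2/3, z_q = 0, z_pp = 0, z_pq = 3, z_qq = 0
E = 13/9, F = 0, G = 1; answer radicand W^2 = 13/9
unnormalised second-form numerators: l = 0, m = 3, n = 0; L = l/sqrt(13/9), and similarly M = m/sqrt(W^2), N = n/sqrt(W^2)


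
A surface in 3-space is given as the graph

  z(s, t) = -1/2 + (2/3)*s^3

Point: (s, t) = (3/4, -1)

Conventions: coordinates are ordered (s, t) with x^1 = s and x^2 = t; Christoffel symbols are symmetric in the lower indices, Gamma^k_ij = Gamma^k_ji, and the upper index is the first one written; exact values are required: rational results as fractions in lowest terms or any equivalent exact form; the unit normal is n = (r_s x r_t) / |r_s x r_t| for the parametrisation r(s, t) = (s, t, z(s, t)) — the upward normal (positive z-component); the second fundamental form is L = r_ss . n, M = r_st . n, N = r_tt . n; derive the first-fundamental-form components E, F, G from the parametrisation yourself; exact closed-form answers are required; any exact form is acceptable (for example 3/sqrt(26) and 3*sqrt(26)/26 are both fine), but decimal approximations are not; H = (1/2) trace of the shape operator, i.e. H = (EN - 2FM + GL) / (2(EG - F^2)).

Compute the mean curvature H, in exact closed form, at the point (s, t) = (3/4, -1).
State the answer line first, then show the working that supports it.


Answer: H = 768*sqrt(145)/21025

z_s = 9/8, z_t = 0, z_ss = 3, z_st = 0, z_tt = 0
E = 145/64, F = 0, G = 1; answer radicand W^2 = 145/64
unnormalised second-form numerators: l = 3, m = 0, n = 0; L = l/sqrt(145/64), and similarly M = m/sqrt(W^2), N = n/sqrt(W^2)
H = (E*n - 2*F*m + G*l) / (2*(EG - F^2)*sqrt(W^2)); E*n - 2*F*m + G*l = 3, EG - F^2 = 145/64, so H = (96/145)/sqrt(145/64)


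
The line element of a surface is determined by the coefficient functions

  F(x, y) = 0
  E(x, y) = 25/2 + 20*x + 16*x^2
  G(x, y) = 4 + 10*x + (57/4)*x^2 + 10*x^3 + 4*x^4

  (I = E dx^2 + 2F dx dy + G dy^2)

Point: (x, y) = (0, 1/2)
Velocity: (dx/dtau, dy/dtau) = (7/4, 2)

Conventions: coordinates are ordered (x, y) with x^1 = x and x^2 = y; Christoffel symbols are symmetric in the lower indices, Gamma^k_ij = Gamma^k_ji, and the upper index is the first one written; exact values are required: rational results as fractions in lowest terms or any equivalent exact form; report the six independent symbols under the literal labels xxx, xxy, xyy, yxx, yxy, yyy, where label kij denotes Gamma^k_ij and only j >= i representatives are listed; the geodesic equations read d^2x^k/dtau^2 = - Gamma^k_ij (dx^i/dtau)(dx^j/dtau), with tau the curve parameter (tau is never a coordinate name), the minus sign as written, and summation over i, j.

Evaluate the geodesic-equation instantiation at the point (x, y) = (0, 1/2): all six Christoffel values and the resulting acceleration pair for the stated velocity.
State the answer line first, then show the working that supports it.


Answer: Gamma_xxx = 4/5, Gamma_xxy = 0, Gamma_xyy = -2/5, Gamma_yxx = 0, Gamma_yxy = 5/4, Gamma_yyy = 0; accelerations (d^2x/dtau^2, d^2y/dtau^2) = (-17/20, -35/4)

E = 25/2, F = 0, G = 4 at the point
E_x = 20, E_y = 0, F_x = 0, F_y = 0, G_x = 10, G_y = 0
EG - F^2 = 50;  g^inv = (1/50) * [[4, 0], [0, 25/2]]
first-kind symbols [ij,l] = (1/2)(d_i g_jl + d_j g_il - d_l g_ij): [xx,x] = E_x/2 = 10, [xx,y] = F_x - E_y/2 = 0, [xy,x] = E_y/2 = 0, [xy,y] = G_x/2 = 5, [yy,x] = F_y - G_x/2 = -5, [yy,y] = G_y/2 = 0
Gamma^x_ij = (G*[ij,x] - F*[ij,y])/(EG - F^2), Gamma^y_ij = (E*[ij,y] - F*[ij,x])/(EG - F^2)
Gamma_xxx = 4/5, Gamma_xxy = 0, Gamma_xyy = -2/5, Gamma_yxx = 0, Gamma_yxy = 5/4, Gamma_yyy = 0
d^2x/dtau^2 = -(Gamma_xxx*(7/4)^2 + 2*Gamma_xxy*(7/4)*(2) + Gamma_xyy*(2)^2) = -17/20
d^2y/dtau^2 = -(Gamma_yxx*(7/4)^2 + 2*Gamma_yxy*(7/4)*(2) + Gamma_yyy*(2)^2) = -35/4


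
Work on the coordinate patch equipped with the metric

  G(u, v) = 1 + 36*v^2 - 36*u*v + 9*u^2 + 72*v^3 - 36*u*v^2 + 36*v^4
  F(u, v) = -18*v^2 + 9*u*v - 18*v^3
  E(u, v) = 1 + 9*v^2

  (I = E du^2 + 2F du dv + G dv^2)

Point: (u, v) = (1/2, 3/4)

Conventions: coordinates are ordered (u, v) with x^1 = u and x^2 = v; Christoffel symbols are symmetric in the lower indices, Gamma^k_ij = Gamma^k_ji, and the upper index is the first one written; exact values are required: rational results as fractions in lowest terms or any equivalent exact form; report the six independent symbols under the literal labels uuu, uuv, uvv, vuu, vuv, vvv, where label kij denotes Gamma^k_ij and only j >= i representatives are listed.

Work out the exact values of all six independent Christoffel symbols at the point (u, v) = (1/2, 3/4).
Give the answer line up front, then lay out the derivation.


Answer: Gamma_uuu = 0, Gamma_uuv = 432/2989, Gamma_uvv = -2160/2989, Gamma_vuu = 0, Gamma_vuv = -1224/2989, Gamma_vvv = 6120/2989

E = 97/16, F = -459/32, G = 2665/64 at the point
E_u = 0, E_v = 27/2, F_u = 27/4, F_v = -423/8, G_u = -153/4, G_v = 765/4
EG - F^2 = 2989/64;  g^inv = (64/2989) * [[2665/64, 459/32], [459/32, 97/16]]
first-kind symbols [ij,l] = (1/2)(d_i g_jl + d_j g_il - d_l g_ij): [uu,u] = E_u/2 = 0, [uu,v] = F_u - E_v/2 = 0, [uv,u] = E_v/2 = 27/4, [uv,v] = G_u/2 = -153/8, [vv,u] = F_v - G_u/2 = -135/4, [vv,v] = G_v/2 = 765/8
Gamma^u_ij = (G*[ij,u] - F*[ij,v])/(EG - F^2), Gamma^v_ij = (E*[ij,v] - F*[ij,u])/(EG - F^2)


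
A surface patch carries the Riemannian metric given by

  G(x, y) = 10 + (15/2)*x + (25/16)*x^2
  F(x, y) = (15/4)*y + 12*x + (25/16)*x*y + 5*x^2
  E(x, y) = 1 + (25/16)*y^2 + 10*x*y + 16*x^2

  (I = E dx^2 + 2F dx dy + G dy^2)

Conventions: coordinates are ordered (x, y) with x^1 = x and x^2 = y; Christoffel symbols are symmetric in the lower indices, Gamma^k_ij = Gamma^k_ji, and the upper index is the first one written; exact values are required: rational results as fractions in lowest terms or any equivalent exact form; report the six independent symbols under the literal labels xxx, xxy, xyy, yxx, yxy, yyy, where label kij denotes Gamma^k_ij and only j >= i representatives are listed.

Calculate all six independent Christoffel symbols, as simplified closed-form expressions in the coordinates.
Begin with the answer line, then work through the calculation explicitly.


Answer: Gamma_xxx = (256*x + 80*y)/(281*x^2 + 160*x*y + 120*x + 25*y^2 + 160), Gamma_xxy = (80*x + 25*y)/(281*x^2 + 160*x*y + 120*x + 25*y^2 + 160), Gamma_xyy = 0, Gamma_yxx = (80*x + 192)/(281*x^2 + 160*x*y + 120*x + 25*y^2 + 160), Gamma_yxy = (25*x + 60)/(281*x^2 + 160*x*y + 120*x + 25*y^2 + 160), Gamma_yyy = 0

E = 1 + (25/16)*y^2 + 10*x*y + 16*x^2; F = (15/4)*y + 12*x + (25/16)*x*y + 5*x^2; G = 10 + (15/2)*x + (25/16)*x^2
Gamma^k_ij = (1/2) g^{kl} (d_i g_jl + d_j g_il - d_l g_ij), with g^inv = (1/(EG-F^2)) [[G, -F], [-F, E]]
first partials: E_x = 10*y + 32*x, E_y = (25/8)*y + 10*x, F_x = 12 + (25/16)*y + 10*x, F_y = 15/4 + (25/16)*x, G_x = 15/2 + (25/8)*x, G_y = 0
D = EG - F^2 = 10 + (15/2)*x + (25/16)*y^2 + 10*x*y + (281/16)*x^2
expanded: Gamma^x_xx = (G E_x - 2F F_x + F E_y)/(2D), Gamma^x_xy = (G E_y - F G_x)/(2D), Gamma^x_yy = (2G F_y - G G_x - F G_y)/(2D), Gamma^y_xx = (2E F_x - E E_y - F E_x)/(2D), Gamma^y_xy = (E G_x - F E_y)/(2D), Gamma^y_yy = (E G_y - 2F F_y + F G_x)/(2D); substitute and cancel common factors


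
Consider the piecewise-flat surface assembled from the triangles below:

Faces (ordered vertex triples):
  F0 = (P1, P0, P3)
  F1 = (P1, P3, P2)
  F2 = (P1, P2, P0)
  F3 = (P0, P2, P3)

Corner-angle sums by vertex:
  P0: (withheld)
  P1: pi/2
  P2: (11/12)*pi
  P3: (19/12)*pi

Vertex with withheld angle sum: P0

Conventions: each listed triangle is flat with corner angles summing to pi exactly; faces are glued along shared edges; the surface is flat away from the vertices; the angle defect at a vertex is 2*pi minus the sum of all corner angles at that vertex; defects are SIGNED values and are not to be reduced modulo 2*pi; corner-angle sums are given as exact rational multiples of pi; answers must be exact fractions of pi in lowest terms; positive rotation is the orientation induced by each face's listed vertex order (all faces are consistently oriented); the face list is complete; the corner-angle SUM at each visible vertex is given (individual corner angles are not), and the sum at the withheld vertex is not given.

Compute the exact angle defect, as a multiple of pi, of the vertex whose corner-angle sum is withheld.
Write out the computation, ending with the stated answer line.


V = 4, E = 6, F = 4; chi = V - E + F = 2
Gauss-Bonnet: total defect = 2*pi*chi = 4*pi; visible defects sum to 3*pi

Answer: defect(P0) = pi


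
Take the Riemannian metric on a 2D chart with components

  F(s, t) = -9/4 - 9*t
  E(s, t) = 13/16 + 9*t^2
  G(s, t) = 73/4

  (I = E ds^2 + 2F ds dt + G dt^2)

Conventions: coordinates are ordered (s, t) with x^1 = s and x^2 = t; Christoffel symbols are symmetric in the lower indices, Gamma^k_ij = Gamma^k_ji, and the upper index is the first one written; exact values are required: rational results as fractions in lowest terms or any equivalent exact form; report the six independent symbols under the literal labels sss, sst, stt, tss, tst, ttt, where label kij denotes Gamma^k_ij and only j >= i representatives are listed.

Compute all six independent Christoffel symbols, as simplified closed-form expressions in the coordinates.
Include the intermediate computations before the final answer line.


E = 13/16 + 9*t^2; F = -9/4 - 9*t; G = 73/4
Gamma^k_ij = (1/2) g^{kl} (d_i g_jl + d_j g_il - d_l g_ij), with g^inv = (1/(EG-F^2)) [[G, -F], [-F, E]]
first partials: E_s = 0, E_t = 18*t, F_s = 0, F_t = -9, G_s = 0, G_t = 0
D = EG - F^2 = 625/64 - (81/2)*t + (333/4)*t^2
expanded: Gamma^s_ss = (G E_s - 2F F_s + F E_t)/(2D), Gamma^s_st = (G E_t - F G_s)/(2D), Gamma^s_tt = (2G F_t - G G_s - F G_t)/(2D), Gamma^t_ss = (2E F_s - E E_t - F E_s)/(2D), Gamma^t_st = (E G_s - F E_t)/(2D), Gamma^t_tt = (E G_t - 2F F_t + F G_s)/(2D); substitute and cancel common factors

Answer: Gamma_sss = (-5184*t^2 - 1296*t)/(5328*t^2 - 2592*t + 625), Gamma_sst = 10512*t/(5328*t^2 - 2592*t + 625), Gamma_stt = -10512/(5328*t^2 - 2592*t + 625), Gamma_tss = (-5184*t^3 - 468*t)/(5328*t^2 - 2592*t + 625), Gamma_tst = (5184*t^2 + 1296*t)/(5328*t^2 - 2592*t + 625), Gamma_ttt = (-5184*t - 1296)/(5328*t^2 - 2592*t + 625)


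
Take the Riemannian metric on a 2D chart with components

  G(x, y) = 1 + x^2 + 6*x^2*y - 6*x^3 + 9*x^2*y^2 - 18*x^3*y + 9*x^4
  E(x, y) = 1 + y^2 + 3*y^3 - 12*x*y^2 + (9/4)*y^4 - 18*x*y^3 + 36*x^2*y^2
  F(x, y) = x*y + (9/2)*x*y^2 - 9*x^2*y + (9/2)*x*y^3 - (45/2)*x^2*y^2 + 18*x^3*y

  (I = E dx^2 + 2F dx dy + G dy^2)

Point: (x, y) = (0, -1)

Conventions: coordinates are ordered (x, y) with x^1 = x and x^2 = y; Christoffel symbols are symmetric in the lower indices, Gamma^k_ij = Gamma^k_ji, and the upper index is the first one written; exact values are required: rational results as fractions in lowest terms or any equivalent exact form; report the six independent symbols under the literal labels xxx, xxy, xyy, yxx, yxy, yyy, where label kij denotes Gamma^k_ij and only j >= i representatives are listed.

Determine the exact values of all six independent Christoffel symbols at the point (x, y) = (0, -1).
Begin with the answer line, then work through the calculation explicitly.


Answer: Gamma_xxx = 12/5, Gamma_xxy = -4/5, Gamma_xyy = 0, Gamma_yxx = 0, Gamma_yxy = 0, Gamma_yyy = 0

E = 5/4, F = 0, G = 1 at the point
E_x = 6, E_y = -2, F_x = -1, F_y = 0, G_x = 0, G_y = 0
EG - F^2 = 5/4;  g^inv = (4/5) * [[1, 0], [0, 5/4]]
first-kind symbols [ij,l] = (1/2)(d_i g_jl + d_j g_il - d_l g_ij): [xx,x] = E_x/2 = 3, [xx,y] = F_x - E_y/2 = 0, [xy,x] = E_y/2 = -1, [xy,y] = G_x/2 = 0, [yy,x] = F_y - G_x/2 = 0, [yy,y] = G_y/2 = 0
Gamma^x_ij = (G*[ij,x] - F*[ij,y])/(EG - F^2), Gamma^y_ij = (E*[ij,y] - F*[ij,x])/(EG - F^2)


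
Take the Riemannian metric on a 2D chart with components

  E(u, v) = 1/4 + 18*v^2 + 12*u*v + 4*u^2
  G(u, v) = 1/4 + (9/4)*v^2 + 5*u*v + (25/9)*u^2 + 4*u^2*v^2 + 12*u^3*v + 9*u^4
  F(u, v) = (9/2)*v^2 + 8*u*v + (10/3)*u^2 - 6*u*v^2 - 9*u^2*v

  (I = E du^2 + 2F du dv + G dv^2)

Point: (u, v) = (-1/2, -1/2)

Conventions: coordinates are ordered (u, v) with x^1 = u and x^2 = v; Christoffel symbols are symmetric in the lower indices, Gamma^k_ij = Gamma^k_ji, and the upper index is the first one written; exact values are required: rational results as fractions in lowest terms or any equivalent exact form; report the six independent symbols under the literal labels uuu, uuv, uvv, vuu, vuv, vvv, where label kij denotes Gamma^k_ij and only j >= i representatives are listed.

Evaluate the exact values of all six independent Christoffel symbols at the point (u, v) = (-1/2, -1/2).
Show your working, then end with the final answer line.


E = 35/4, F = 35/6, G = 311/72 at the point
E_u = -10, E_v = -24, F_u = -40/3, F_v = -55/4, G_u = -275/18, G_v = -29/4
EG - F^2 = 1085/288;  g^inv = (288/1085) * [[311/72, -35/6], [-35/6, 35/4]]
first-kind symbols [ij,l] = (1/2)(d_i g_jl + d_j g_il - d_l g_ij): [uu,u] = E_u/2 = -5, [uu,v] = F_u - E_v/2 = -4/3, [uv,u] = E_v/2 = -12, [uv,v] = G_u/2 = -275/36, [vv,u] = F_v - G_u/2 = -55/9, [vv,v] = G_v/2 = -29/8
Gamma^u_ij = (G*[ij,u] - F*[ij,v])/(EG - F^2), Gamma^v_ij = (E*[ij,v] - F*[ij,u])/(EG - F^2)

Answer: Gamma_uuu = -796/217, Gamma_uuv = -6284/3255, Gamma_uvv = -2722/1953, Gamma_vuu = 144/31, Gamma_vuv = 26/31, Gamma_vvv = 97/93


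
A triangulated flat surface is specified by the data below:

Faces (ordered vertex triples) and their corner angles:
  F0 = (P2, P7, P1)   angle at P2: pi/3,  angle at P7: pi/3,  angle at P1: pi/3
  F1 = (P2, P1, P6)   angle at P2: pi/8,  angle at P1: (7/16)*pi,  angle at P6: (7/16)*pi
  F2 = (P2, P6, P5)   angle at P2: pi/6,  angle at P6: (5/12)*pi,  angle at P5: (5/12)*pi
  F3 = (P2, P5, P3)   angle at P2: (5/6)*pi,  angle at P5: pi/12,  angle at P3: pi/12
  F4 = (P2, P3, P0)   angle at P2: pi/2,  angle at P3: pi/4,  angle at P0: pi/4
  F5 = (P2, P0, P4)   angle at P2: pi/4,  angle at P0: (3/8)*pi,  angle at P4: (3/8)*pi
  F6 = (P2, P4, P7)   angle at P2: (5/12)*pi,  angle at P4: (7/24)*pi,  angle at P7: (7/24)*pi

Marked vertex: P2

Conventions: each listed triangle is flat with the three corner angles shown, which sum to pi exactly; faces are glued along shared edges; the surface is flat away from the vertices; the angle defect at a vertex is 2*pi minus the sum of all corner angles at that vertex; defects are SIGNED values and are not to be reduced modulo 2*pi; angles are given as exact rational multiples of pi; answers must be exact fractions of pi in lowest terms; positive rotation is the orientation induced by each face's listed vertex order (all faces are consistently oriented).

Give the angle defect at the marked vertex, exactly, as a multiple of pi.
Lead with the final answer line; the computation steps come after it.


Answer: defect(P2) = (-5/8)*pi

Sum of corner angles at P2: (21/8)*pi
defect = 2*pi - (21/8)*pi
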